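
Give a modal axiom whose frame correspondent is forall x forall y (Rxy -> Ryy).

□(□p → p)

This is shift-reflexivity; the standard corresponding axiom is T□: □(□p → p).
Suppose □(□p→p) is valid. Take Rxy and set V(p)={w : Ryw}. Then at y, □p holds; since □(□p→p) at x, □p→p at y, so p at y, i.e. Ryy.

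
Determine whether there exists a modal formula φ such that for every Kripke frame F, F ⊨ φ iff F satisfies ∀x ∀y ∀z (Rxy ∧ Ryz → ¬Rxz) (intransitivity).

Modal frame validity is preserved under surjective bounded morphisms.
The 5-cycle (worlds a,b,c,d,e with a→b→c→d→e→a) is intransitive. Mapping every world to a single reflexive point • is a surjective bounded morphism; the reflexive point is not intransitive (R••∧R•• but R••).
Hence intransitivity is not modally definable.

No — not modally definable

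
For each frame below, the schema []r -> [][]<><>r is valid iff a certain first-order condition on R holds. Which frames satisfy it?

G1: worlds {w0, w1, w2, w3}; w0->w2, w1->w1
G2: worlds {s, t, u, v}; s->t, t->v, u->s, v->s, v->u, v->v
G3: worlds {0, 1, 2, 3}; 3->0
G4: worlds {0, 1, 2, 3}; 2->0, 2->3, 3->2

G1, G3

The schema corresponds to a generalized confluence (Geach) condition: forall x forall z (x R^2 z -> exists w (xRw & z R^2 w)).
G1: holds.
G2: fails — tR²u but no w with tRw and uR²w.
G3: holds.
G4: fails — 2R²2 but no w with 2Rw and 2R²w.
Valid on: G1, G3.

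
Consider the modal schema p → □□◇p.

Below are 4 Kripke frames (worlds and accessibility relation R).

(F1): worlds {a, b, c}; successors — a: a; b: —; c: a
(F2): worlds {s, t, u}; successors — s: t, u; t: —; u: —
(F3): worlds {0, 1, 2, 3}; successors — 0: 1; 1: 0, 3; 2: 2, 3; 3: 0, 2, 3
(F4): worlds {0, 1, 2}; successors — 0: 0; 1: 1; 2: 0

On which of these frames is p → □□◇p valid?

(F2)

Frame correspondent (Sahlqvist): ∀x ∀z (xR²z → ∃w (x = w ∧ zRw)) — i.e. a generalized confluence (Geach) condition.
(F1): fails — cR²a but no w with c=w and aRw.
(F2): condition met.
(F3): fails — 0R²0 but no w with 0=w and 0Rw.
(F4): fails — 2R²0 but no w with 2=w and 0Rw.
Valid on: (F2).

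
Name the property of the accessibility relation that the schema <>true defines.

◇⊤ holds at w iff w has a successor, so frame-validity of ◇⊤ is exactly seriality. Equivalently via □ψ → ◇ψ:
Suppose □ψ→◇ψ is valid. At any x set V(ψ)=W. Then □ψ at x, so ◇ψ at x, so x has a successor.

Seriality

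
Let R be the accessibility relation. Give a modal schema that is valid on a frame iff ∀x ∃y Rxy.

This is seriality; the standard corresponding axiom is D: □p → ◇p.
Suppose □p→◇p is valid. At any x set V(p)=W. Then □p at x, so ◇p at x, so x has a successor.

□p → ◇p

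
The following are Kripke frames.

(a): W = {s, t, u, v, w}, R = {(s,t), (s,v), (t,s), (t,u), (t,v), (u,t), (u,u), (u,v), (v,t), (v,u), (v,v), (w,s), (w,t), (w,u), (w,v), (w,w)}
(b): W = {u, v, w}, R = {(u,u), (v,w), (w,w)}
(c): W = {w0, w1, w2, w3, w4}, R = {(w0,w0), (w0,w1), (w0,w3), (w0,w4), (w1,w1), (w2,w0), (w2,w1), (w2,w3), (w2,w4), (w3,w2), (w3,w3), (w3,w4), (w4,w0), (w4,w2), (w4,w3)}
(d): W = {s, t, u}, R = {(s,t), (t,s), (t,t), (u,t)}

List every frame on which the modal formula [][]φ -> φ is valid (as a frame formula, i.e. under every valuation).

(a), (c)

This is the axiom for a generalized confluence (Geach) condition; its first-order frame correspondent is forall x exists w (x R^2 w & x = w).
(a): holds.
(b): fails — at v but no t with vR²t and v=t.
(c): holds.
(d): fails — at u but no w with uR²w and u=w.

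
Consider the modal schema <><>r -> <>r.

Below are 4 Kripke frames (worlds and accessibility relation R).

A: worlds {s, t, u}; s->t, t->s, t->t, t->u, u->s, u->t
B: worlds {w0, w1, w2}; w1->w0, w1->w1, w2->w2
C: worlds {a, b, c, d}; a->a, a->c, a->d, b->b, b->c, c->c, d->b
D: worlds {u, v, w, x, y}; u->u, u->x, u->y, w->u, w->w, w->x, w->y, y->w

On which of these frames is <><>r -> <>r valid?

Frame correspondent (Sahlqvist): forall x forall y forall z (Rxy & Ryz -> Rxz) — i.e. transitivity.
A: fails — Rut and Rtu but not Ruu.
B: ✓.
C: fails — Rdb and Rbc but not Rdc.
D: fails — Ruy and Ryw but not Ruw.
Valid on: B.

B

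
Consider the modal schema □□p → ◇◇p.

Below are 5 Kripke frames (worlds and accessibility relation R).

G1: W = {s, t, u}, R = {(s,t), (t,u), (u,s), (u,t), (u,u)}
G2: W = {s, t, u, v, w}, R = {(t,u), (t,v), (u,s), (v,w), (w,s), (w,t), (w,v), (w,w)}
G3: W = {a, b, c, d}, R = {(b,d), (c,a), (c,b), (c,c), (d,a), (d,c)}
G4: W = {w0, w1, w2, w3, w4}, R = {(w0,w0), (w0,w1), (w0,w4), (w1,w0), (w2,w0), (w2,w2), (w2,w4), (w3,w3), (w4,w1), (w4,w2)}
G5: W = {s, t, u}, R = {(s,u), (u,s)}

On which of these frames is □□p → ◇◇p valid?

G1, G4

The schema corresponds to a generalized confluence (Geach) condition: ∀x ∃w (xR²w ∧ xR²w).
G1: holds.
G2: fails — at s but no w* with sR²w* and sR²w*.
G3: fails — at a but no w with aR²w and aR²w.
G4: holds.
G5: fails — at t but no w with tR²w and tR²w.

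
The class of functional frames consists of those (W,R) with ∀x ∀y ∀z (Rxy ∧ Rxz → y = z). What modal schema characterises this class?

◇r → □r

A defining formula is ◇r → □r (the CD axiom).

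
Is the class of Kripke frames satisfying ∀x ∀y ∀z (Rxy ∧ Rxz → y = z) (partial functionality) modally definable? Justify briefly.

Yes — defined by ◇r → □r

Yes: it is partial functionality, defined by the CD schema ◇r → □r.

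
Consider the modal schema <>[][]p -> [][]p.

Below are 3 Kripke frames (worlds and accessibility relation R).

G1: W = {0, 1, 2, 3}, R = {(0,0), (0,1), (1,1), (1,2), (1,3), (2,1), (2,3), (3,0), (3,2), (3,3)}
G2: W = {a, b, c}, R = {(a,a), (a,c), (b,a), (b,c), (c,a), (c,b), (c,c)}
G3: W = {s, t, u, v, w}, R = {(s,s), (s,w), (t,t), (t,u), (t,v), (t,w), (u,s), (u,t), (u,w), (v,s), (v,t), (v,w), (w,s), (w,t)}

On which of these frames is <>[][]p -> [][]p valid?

The schema corresponds to a generalized confluence (Geach) condition: forall x forall y forall z ((xRy & x R^2 z) -> exists w (y R^2 w & z = w)).
G1: condition met.
G2: condition met.
G3: fails — uRs, uR²u but no w* with sR²w* and u=w*.
Valid on: G1, G2.

G1, G2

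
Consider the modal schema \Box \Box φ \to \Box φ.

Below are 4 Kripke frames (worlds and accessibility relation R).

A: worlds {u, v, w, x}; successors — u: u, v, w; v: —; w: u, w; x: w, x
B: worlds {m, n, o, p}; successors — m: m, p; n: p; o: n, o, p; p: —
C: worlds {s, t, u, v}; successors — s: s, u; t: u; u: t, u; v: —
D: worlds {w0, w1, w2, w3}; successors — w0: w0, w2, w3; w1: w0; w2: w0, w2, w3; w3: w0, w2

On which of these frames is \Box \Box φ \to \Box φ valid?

The schema corresponds to density: \forall x \forall y (Rxy \to \exists z (Rxz \wedge Rzy)).
A: satisfies the condition.
B: fails — Rnp but no z with Rnz and Rzp.
C: satisfies the condition.
D: satisfies the condition.

A, C, D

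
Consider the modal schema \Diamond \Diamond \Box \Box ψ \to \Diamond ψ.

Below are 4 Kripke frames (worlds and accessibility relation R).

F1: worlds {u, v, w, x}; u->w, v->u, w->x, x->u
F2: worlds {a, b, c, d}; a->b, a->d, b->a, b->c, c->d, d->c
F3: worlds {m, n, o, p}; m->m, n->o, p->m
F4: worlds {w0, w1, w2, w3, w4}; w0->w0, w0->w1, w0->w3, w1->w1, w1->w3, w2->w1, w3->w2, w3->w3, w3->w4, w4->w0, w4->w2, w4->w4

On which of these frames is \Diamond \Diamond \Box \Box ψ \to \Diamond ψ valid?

F1, F3

The schema corresponds to a generalized confluence (Geach) condition: \forall x \forall y (x R^2 y \to \exists w (y R^2 w \wedge xRw)).
F1: ✓.
F2: fails — aR²a but no w with aR²w and aRw.
F3: ✓.
F4: fails — w4R²w2 but no w with w2R²w and w4Rw.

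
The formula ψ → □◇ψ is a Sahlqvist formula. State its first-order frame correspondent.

symmetry

Suppose ψ→□◇ψ is valid. Take Rxy and set V(ψ)={x}. Then ψ at x, so □◇ψ at x, so ◇ψ at y, so some z with Ryz has ψ; z=x, i.e. Ryx.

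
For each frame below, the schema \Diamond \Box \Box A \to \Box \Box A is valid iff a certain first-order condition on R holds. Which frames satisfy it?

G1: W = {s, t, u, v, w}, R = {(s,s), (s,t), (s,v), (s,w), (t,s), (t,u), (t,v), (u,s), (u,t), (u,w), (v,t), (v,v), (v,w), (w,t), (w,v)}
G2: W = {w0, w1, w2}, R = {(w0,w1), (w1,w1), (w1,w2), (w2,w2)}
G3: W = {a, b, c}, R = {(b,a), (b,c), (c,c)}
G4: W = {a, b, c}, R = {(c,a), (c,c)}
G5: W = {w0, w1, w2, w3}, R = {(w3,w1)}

G5

The schema corresponds to a generalized confluence (Geach) condition: \forall x \forall y \forall z ((xRy \wedge x R^2 z) \to \exists w (y R^2 w \wedge z = w)).
G1: fails — sRt, sR²u but no w* with tR²w* and u=w*.
G2: fails — w1Rw2, w1R²w1 but no w with w2R²w and w1=w.
G3: fails — bRa, bR²c but no w with aR²w and c=w.
G4: fails — cRa, cR²a but no w with aR²w and a=w.
G5: condition met.
Valid on: G5.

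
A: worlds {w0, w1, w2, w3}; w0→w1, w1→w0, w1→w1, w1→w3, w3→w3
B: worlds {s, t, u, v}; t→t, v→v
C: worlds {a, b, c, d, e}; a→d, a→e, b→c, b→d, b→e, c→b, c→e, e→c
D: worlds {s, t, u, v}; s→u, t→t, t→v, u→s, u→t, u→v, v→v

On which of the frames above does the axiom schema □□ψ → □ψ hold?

Frame correspondent (Sahlqvist): ∀x ∀y (Rxy → ∃z (Rxz ∧ Rzy)) — i.e. density.
A: satisfies the condition.
B: satisfies the condition.
C: fails — Rae but no z with Raz and Rze.
D: fails — Rus but no z with Ruz and Rzs.
Valid on: A, B.

A, B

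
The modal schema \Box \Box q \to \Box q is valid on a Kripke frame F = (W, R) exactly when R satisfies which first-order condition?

density

Suppose □□q→□q is valid. Take Rxy and set V(q)={w : xR²w}. Then □□q at x, so □q at x, so q at y, i.e. ∃z(Rxz∧Rzy).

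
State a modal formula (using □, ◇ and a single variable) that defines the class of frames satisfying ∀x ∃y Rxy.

□p → ◇p

This is seriality; the standard corresponding axiom is D: □p → ◇p.
Suppose □p→◇p is valid. At any x set V(p)=W. Then □p at x, so ◇p at x, so x has a successor.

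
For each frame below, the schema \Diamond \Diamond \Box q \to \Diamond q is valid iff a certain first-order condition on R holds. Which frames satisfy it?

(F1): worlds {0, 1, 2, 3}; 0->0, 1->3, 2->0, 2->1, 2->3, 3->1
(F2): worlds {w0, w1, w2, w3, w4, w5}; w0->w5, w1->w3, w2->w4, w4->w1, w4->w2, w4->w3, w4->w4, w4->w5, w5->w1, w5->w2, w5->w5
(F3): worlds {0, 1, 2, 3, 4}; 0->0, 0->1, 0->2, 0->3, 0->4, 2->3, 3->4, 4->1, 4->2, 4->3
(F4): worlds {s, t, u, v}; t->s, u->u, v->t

(F1)

The schema corresponds to a generalized confluence (Geach) condition: \forall x \forall y (x R^2 y \to \exists w (yRw \wedge xRw)).
(F1): ✓.
(F2): fails — w0R²w1 but no w with w1Rw and w0Rw.
(F3): fails — 0R²1 but no w with 1Rw and 0Rw.
(F4): fails — vR²s but no w with sRw and vRw.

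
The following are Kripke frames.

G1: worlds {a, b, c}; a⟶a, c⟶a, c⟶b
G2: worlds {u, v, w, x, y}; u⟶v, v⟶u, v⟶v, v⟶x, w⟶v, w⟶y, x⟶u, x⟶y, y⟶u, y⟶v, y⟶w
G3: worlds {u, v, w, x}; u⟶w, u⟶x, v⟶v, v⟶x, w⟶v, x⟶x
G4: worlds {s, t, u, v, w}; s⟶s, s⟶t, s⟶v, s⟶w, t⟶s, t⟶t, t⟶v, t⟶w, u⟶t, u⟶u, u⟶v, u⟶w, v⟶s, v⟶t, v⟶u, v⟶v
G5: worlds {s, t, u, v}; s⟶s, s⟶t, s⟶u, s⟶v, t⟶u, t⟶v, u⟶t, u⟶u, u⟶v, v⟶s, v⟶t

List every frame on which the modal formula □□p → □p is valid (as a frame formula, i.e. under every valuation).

The schema corresponds to density: ∀x ∀y (Rxy → ∃z (Rxz ∧ Rzy)).
G1: fails — Rcb but no z with Rcz and Rzb.
G2: fails — Ryw but no z with Ryz and Rzw.
G3: fails — Ruw but no z with Ruz and Rzw.
G4: condition met.
G5: condition met.
Valid on: G4, G5.

G4, G5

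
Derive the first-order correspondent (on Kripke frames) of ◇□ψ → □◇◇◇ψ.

This is a Sahlqvist (Geach-type) schema ◇^1□^1ψ → □^1◇^3ψ.
Minimal-valuation argument: fix x; take any y with xR^1y and any z with xR^1z. Set V(ψ) to the set of worlds R-reachable from y in exactly 1 step. Then □^1ψ holds at y, so the antecedent holds at x; validity forces ◇^3ψ at z, giving a w with zR^3w and yR^1w.
First-order correspondent: ∀x ∀y ∀z ((xRy ∧ xRz) → ∃w (yRw ∧ zR³w)).

∀x ∀y ∀z ((xRy ∧ xRz) → ∃w (yRw ∧ zR³w))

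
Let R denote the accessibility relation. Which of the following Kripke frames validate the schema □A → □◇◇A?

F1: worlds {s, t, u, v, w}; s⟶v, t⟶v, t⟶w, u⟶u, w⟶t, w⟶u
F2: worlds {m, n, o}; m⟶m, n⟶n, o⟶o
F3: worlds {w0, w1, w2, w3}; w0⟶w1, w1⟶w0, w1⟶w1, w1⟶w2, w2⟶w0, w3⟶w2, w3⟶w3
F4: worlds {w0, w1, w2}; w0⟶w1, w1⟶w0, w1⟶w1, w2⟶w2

This is the axiom for a generalized confluence (Geach) condition; its first-order frame correspondent is ∀x ∀z (xRz → ∃w (xRw ∧ zR²w)).
F1: fails — sRv but no w* with sRw* and vR²w*.
F2: holds.
F3: fails — w3Rw2 but no w with w3Rw and w2R²w.
F4: holds.
Valid on: F2, F4.

F2, F4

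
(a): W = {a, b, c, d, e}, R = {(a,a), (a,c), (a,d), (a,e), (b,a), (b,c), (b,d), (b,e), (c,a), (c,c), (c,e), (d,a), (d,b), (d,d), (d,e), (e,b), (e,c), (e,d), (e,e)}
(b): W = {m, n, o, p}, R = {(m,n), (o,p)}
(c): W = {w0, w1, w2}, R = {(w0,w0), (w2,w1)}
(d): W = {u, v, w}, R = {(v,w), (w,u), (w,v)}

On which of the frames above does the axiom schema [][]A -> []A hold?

The schema corresponds to density: forall x forall y (Rxy -> exists z (Rxz & Rzy)).
(a): satisfies the condition.
(b): fails — Rop but no z with Roz and Rzp.
(c): fails — Rw2w1 but no z with Rw2z and Rzw1.
(d): fails — Rwu but no z with Rwz and Rzu.
Valid on: (a).

(a)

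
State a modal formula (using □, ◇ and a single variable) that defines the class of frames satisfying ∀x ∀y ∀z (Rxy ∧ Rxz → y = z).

◇s → □s

The condition is partial functionality. The CD schema ◇s → □s defines it.
Suppose ◇s→□s is valid. Take Rxy, Rxz and set V(s)={y}. Then ◇s at x, so □s at x, so s at z, i.e. z=y.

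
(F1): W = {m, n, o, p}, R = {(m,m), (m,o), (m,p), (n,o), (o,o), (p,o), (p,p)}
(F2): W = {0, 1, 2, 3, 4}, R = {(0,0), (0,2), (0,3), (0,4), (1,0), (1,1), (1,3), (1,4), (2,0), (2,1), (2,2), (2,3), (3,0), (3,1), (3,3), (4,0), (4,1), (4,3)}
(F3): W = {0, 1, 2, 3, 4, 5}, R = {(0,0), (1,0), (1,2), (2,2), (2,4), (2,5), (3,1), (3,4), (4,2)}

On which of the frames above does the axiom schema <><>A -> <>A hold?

The schema corresponds to transitivity: forall x forall y forall z (Rxy & Ryz -> Rxz).
(F1): condition met.
(F2): fails — R10 and R02 but not R12.
(F3): fails — R34 and R42 but not R32.
Valid on: (F1).

(F1)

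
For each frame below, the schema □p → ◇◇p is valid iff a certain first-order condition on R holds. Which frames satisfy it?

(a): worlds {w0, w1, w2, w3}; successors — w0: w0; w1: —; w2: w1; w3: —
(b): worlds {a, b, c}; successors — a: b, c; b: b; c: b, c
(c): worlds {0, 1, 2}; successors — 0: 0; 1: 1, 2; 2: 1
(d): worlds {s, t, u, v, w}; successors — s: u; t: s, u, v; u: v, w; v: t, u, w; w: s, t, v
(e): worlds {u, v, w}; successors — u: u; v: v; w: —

The schema corresponds to a generalized confluence (Geach) condition: ∀x ∃w (xRw ∧ xR²w).
(a): fails — at w1 but no w with w1Rw and w1R²w.
(b): satisfies the condition.
(c): satisfies the condition.
(d): fails — at s but no w* with sRw* and sR²w*.
(e): fails — at w but no t with wRt and wR²t.
Valid on: (b), (c).

(b), (c)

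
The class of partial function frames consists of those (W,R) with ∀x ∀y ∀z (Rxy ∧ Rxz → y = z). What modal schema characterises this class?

◇r → □r

A defining formula is ◇r → □r (the CD axiom).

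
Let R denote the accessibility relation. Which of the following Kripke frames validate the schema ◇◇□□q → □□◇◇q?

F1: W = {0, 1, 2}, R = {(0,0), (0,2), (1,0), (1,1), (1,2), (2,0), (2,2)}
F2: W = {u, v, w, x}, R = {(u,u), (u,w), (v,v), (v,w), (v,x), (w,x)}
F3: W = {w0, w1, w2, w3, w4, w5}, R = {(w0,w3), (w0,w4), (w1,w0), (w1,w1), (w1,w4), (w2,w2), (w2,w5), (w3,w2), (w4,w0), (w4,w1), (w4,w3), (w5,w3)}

The schema corresponds to a generalized confluence (Geach) condition: ∀x ∀y ∀z ((xR²y ∧ xR²z) → ∃w (yR²w ∧ zR²w)).
F1: condition met.
F2: fails — uR²u, uR²w but no t with uR²t and wR²t.
F3: fails — w0R²w1, w0R²w3 but no w with w1R²w and w3R²w.
Valid on: F1.

F1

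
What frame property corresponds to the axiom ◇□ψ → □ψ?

Replacing ψ by ¬ψ and contraposing gives the equivalent schema ◇ψ → □◇ψ.
Suppose ◇ψ→□◇ψ is valid. Take Rxy, Rxz and set V(ψ)={y}. Then ◇ψ at x, so □◇ψ at x, so ◇ψ at z, so some w with Rzw has ψ; w=y, i.e. Rzy. By symmetry of the argument, Ryz.

the Euclidean property: ∀x ∀y ∀z (Rxy ∧ Rxz → Ryz)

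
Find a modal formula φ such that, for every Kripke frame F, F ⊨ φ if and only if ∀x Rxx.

This is reflexivity; the standard corresponding axiom is T: □p → p.
Suppose □p→p is valid. At any x set V(p)={w : Rxw}. Then □p holds at x, so p holds at x, i.e. Rxx.

□p → p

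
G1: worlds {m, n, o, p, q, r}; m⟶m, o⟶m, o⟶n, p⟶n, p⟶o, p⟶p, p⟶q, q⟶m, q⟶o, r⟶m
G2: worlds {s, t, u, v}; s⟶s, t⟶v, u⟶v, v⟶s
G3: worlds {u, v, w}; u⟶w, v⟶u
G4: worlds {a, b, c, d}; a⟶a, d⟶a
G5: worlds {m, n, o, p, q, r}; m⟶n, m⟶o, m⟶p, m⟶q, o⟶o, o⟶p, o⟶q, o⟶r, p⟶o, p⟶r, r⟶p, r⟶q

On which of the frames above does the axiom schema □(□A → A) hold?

Frame correspondent (Sahlqvist): ∀x ∀y (Rxy → Ryy) — i.e. shift-reflexivity.
G1: fails — Ron but not Rnn.
G2: fails — Rtv but not Rvv.
G3: fails — Rvu but not Ruu.
G4: satisfies the condition.
G5: fails — Rop but not Rpp.

G4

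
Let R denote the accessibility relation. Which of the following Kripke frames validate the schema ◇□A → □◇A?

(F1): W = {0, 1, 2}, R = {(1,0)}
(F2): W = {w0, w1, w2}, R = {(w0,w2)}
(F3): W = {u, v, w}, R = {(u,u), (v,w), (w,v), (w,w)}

(F3)

The schema corresponds to convergence: ∀x ∀y ∀z (Rxy ∧ Rxz → ∃w (Ryw ∧ Rzw)).
(F1): fails — R10 and R10 but 0 and 0 have no common successor.
(F2): fails — Rw0w2 and Rw0w2 but w2 and w2 have no common successor.
(F3): holds.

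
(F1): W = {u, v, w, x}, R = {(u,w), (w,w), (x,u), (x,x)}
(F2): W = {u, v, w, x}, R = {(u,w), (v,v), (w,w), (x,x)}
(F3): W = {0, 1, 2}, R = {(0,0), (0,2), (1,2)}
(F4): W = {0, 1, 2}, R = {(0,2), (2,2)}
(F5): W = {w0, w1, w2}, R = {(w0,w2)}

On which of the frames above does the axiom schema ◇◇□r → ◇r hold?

The schema corresponds to a generalized confluence (Geach) condition: ∀x ∀y (xR²y → ∃w (yRw ∧ xRw)).
(F1): fails — xR²u but no t with uRt and xRt.
(F2): satisfies the condition.
(F3): fails — 0R²2 but no w with 2Rw and 0Rw.
(F4): satisfies the condition.
(F5): satisfies the condition.

(F2), (F4), (F5)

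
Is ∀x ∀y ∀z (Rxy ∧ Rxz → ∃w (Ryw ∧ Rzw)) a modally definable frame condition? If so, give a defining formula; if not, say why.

Yes: it is convergence, defined by the .2 schema ◇□p → □◇p.

Yes — defined by ◇□p → □◇p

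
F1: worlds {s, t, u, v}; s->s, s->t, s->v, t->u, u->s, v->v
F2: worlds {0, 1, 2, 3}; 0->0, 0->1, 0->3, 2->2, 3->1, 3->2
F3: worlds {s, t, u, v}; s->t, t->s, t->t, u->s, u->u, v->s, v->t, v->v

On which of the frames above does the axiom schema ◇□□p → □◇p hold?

F3

Frame correspondent (Sahlqvist): ∀x ∀y ∀z ((xRy ∧ xRz) → ∃w (yR²w ∧ zRw)) — i.e. a generalized confluence (Geach) condition.
F1: fails — sRt, sRt but no w with tR²w and tRw.
F2: fails — 0R0, 0R1 but no w with 0R²w and 1Rw.
F3: holds.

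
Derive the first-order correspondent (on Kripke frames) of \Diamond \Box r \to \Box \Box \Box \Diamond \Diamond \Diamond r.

This is a Sahlqvist (Geach-type) schema ◇^1□^1r → □^3◇^3r.
First-order correspondent: \forall x \forall y \forall z ((xRy \wedge x R^3 z) \to \exists w (yRw \wedge z R^3 w)).

\forall x \forall y \forall z ((xRy \wedge x R^3 z) \to \exists w (yRw \wedge z R^3 w))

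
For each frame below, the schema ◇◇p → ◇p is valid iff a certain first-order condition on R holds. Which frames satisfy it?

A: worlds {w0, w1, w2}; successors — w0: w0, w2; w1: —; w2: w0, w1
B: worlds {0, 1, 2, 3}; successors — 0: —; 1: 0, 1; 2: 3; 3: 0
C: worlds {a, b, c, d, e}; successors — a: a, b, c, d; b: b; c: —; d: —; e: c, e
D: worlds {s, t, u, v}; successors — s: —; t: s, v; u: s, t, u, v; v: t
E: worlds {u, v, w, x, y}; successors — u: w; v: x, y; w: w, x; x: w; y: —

C

Frame correspondent (Sahlqvist): ∀x ∀y ∀z (Rxy ∧ Ryz → Rxz) — i.e. transitivity.
A: fails — Rw0w2 and Rw2w1 but not Rw0w1.
B: fails — R23 and R30 but not R20.
C: satisfies the condition.
D: fails — Rtv and Rvt but not Rtt.
E: fails — Rxw and Rwx but not Rxx.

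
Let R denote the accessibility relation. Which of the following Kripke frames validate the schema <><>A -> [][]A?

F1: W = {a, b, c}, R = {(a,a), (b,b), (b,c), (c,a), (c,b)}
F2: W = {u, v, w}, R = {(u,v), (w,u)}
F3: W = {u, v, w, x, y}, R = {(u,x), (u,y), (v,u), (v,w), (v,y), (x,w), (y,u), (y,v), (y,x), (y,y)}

Frame correspondent (Sahlqvist): forall x forall y forall z ((x R^2 y & x R^2 z) -> exists w (y = w & z = w)) — i.e. a generalized confluence (Geach) condition.
F1: fails — bR²a, bR²b but a ≠ b.
F2: ✓.
F3: fails — uR²u, uR²v but u ≠ v.
Valid on: F2.

F2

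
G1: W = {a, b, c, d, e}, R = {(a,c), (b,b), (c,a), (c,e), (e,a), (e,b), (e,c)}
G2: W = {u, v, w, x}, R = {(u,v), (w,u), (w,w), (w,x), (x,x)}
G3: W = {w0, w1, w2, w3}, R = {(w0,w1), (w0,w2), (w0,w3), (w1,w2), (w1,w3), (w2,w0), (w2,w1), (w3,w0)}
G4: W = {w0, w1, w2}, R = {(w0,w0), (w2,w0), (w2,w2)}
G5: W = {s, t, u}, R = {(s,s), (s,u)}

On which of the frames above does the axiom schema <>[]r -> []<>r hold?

The schema corresponds to convergence: forall x forall y forall z (Rxy & Rxz -> exists w (Ryw & Rzw)).
G1: fails — Reb and Rea but b and a have no common successor.
G2: fails — Ruv and Ruv but v and v have no common successor.
G3: fails — Rw0w1 and Rw0w2 but w1 and w2 have no common successor.
G4: ✓.
G5: fails — Rsu and Rsu but u and u have no common successor.
Valid on: G4.

G4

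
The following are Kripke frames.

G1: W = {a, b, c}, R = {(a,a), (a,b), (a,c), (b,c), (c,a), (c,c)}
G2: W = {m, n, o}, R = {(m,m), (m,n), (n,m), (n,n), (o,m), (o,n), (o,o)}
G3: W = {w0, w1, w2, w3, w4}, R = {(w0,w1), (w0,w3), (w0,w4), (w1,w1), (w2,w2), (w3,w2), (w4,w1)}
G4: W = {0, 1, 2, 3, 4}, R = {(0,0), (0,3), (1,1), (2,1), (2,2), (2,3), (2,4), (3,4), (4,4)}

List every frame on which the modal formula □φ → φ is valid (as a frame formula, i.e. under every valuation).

The schema corresponds to reflexivity: ∀x Rxx.
G1: fails — world b does not see itself.
G2: holds.
G3: fails — world w0 does not see itself.
G4: fails — world 3 does not see itself.

G2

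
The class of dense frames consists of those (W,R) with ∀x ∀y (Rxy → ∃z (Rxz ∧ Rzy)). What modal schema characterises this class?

This is density; the standard corresponding axiom is C4: □□r → □r.
Suppose □□r→□r is valid. Take Rxy and set V(r)={w : xR²w}. Then □□r at x, so □r at x, so r at y, i.e. ∃z(Rxz∧Rzy).

□□r → □r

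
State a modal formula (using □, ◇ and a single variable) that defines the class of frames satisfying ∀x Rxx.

□p → p

This is reflexivity; the standard corresponding axiom is T: □p → p.
Suppose □p→p is valid. At any x set V(p)={w : Rxw}. Then □p holds at x, so p holds at x, i.e. Rxx.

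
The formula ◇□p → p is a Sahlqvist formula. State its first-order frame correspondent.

This is frame-equivalent to p → □◇p (substitute ¬p for p and contrapose).
Suppose p→□◇p is valid. Take Rxy and set V(p)={x}. Then p at x, so □◇p at x, so ◇p at y, so some z with Ryz has p; z=x, i.e. Ryx.

symmetry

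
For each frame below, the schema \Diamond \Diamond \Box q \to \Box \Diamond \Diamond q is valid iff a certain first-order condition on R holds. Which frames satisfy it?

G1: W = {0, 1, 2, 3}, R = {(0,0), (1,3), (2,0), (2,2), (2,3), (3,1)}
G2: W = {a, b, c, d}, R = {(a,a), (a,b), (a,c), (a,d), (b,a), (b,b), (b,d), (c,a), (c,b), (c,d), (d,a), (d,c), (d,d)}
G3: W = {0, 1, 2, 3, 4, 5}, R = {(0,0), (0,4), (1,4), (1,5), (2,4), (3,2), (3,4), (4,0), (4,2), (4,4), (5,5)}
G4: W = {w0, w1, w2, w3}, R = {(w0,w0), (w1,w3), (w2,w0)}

G2, G4

The schema corresponds to a generalized confluence (Geach) condition: \forall x \forall y \forall z ((x R^2 y \wedge xRz) \to \exists w (yRw \wedge z R^2 w)).
G1: fails — 2R²0, 2R3 but no w with 0Rw and 3R²w.
G2: satisfies the condition.
G3: fails — 1R²0, 1R5 but no w with 0Rw and 5R²w.
G4: satisfies the condition.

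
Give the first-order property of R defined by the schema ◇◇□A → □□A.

This is a Sahlqvist (Geach-type) schema ◇^2□^1A → □^2◇^0A.
Minimal-valuation argument: fix x; take any y with xR^2y and any z with xR^2z. Set V(A) to the set of worlds R-reachable from y in exactly 1 step. Then □^1A holds at y, so the antecedent holds at x; validity forces ◇^0A at z, giving a w with zR^0w and yR^1w.
First-order correspondent: ∀x ∀y ∀z ((xR²y ∧ xR²z) → ∃w (yRw ∧ z = w)).

∀x ∀y ∀z ((xR²y ∧ xR²z) → ∃w (yRw ∧ z = w))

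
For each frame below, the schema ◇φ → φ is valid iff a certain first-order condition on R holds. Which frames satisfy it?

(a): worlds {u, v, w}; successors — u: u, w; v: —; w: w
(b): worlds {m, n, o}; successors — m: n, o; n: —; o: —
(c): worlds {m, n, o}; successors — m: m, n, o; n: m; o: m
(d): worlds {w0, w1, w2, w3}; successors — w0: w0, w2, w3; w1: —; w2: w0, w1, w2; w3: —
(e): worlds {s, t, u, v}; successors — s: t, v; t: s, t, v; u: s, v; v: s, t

Frame correspondent (Sahlqvist): ∀x ∀y (xRy → ∃w (y = w ∧ x = w)) — i.e. a generalized confluence (Geach) condition.
(a): fails — uRw but w ≠ u.
(b): fails — mRn but n ≠ m.
(c): fails — mRn but n ≠ m.
(d): fails — w0Rw2 but w2 ≠ w0.
(e): fails — sRt but t ≠ s.

none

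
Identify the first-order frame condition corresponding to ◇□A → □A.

Equivalently (dual form): ◇A → □◇A.
Suppose ◇A→□◇A is valid. Take Rxy, Rxz and set V(A)={y}. Then ◇A at x, so □◇A at x, so ◇A at z, so some w with Rzw has A; w=y, i.e. Rzy. By symmetry of the argument, Ryz.
Conversely, any frame satisfying ∀x ∀y ∀z (Rxy ∧ Rxz → Ryz) validates the schema.
Frame condition: ∀x ∀y ∀z (Rxy ∧ Rxz → Ryz).

the Euclidean property: ∀x ∀y ∀z (Rxy ∧ Rxz → Ryz)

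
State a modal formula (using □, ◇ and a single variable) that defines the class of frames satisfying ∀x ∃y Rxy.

□r → ◇r

The condition is seriality. The D schema □r → ◇r defines it.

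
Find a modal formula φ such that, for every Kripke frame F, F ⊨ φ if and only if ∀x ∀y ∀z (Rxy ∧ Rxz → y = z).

A defining formula is ◇ψ → □ψ (the CD axiom).
Suppose ◇ψ→□ψ is valid. Take Rxy, Rxz and set V(ψ)={y}. Then ◇ψ at x, so □ψ at x, so ψ at z, i.e. z=y.

◇ψ → □ψ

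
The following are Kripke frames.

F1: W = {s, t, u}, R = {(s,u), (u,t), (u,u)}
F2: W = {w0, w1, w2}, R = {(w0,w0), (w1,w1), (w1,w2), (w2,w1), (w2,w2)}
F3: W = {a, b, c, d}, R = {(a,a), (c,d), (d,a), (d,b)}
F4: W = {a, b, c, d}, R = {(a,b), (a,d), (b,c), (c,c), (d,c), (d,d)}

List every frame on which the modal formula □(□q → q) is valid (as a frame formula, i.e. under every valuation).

Frame correspondent (Sahlqvist): ∀x ∀y (Rxy → Ryy) — i.e. shift-reflexivity.
F1: fails — Rut but not Rtt.
F2: condition met.
F3: fails — Rdb but not Rbb.
F4: fails — Rab but not Rbb.

F2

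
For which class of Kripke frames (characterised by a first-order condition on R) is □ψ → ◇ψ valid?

This schema is the D axiom.
It corresponds to seriality: ∀x ∃y Rxy.

Seriality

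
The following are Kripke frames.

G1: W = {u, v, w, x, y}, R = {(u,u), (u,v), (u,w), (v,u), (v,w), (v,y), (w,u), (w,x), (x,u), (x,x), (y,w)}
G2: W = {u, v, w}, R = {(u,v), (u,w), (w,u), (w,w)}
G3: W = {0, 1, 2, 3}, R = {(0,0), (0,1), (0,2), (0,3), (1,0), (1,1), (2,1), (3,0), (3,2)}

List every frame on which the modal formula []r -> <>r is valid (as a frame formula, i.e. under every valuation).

This is the axiom for seriality; its first-order frame correspondent is forall x exists y Rxy.
G1: satisfies the condition.
G2: fails — world v has no successor.
G3: satisfies the condition.
Valid on: G1, G3.

G1, G3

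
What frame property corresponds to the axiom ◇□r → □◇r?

Suppose ◇□r→□◇r is valid. Take Rxy, Rxz and set V(r)={w : Ryw}. Then □r at y so ◇□r at x, so □◇r at x, so ◇r at z, giving w with Rzw and Ryw.
Conversely, on a frame with convergence the schema holds at every world under every valuation.
Frame condition: ∀x ∀y ∀z (Rxy ∧ Rxz → ∃w (Ryw ∧ Rzw)).

Convergence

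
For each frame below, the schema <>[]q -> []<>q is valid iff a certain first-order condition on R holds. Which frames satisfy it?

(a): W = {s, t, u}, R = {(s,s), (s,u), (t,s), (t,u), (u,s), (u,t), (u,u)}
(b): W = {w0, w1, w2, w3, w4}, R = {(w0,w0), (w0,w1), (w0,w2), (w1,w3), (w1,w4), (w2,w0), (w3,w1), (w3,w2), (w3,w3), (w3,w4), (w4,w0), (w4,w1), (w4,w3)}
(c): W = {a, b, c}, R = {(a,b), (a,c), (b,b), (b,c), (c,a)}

Frame correspondent (Sahlqvist): forall x forall y forall z (Rxy & Rxz -> exists w (Ryw & Rzw)) — i.e. convergence.
(a): condition met.
(b): fails — Rw0w1 and Rw0w0 but w1 and w0 have no common successor.
(c): fails — Rab and Rac but b and c have no common successor.
Valid on: (a).

(a)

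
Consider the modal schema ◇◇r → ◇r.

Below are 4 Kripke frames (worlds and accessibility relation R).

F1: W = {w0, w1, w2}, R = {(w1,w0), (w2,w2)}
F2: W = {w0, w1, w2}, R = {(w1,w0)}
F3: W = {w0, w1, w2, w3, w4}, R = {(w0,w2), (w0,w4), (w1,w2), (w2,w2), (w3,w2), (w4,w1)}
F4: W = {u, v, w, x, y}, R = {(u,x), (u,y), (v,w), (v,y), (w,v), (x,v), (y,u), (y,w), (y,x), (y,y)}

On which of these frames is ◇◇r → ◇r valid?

The schema corresponds to transitivity: ∀x ∀y ∀z (Rxy ∧ Ryz → Rxz).
F1: satisfies the condition.
F2: satisfies the condition.
F3: fails — Rw0w4 and Rw4w1 but not Rw0w1.
F4: fails — Ryx and Rxv but not Ryv.
Valid on: F1, F2.

F1, F2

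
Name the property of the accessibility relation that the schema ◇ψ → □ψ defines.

partial functionality

Suppose ◇ψ→□ψ is valid. Take Rxy, Rxz and set V(ψ)={y}. Then ◇ψ at x, so □ψ at x, so ψ at z, i.e. z=y.
Conversely, on a frame with partial functionality the schema holds at every world under every valuation.
Frame condition: ∀x ∀y ∀z (Rxy ∧ Rxz → y = z).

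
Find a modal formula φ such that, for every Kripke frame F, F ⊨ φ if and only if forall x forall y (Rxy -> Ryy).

This is shift-reflexivity; the standard corresponding axiom is T□: □(□ψ → ψ).
Suppose □(□ψ→ψ) is valid. Take Rxy and set V(ψ)={w : Ryw}. Then at y, □ψ holds; since □(□ψ→ψ) at x, □ψ→ψ at y, so ψ at y, i.e. Ryy.

□(□ψ → ψ)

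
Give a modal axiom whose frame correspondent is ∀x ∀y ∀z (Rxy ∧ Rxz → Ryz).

◇p → □◇p

A defining formula is ◇p → □◇p (the 5 axiom).
Suppose ◇p→□◇p is valid. Take Rxy, Rxz and set V(p)={y}. Then ◇p at x, so □◇p at x, so ◇p at z, so some w with Rzw has p; w=y, i.e. Rzy. By symmetry of the argument, Ryz.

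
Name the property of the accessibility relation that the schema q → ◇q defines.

This is frame-equivalent to □q → q (substitute ¬q for q and contrapose).
Suppose □q→q is valid. At any x set V(q)={w : Rxw}. Then □q holds at x, so q holds at x, i.e. Rxx.

Reflexivity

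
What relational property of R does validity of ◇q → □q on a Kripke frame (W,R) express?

partial functionality

This is the CD axiom.
Its frame correspondent is partial functionality — ∀x ∀y ∀z (Rxy ∧ Rxz → y = z).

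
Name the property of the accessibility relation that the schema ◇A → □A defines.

This is the CD axiom.
Its frame correspondent is partial functionality — ∀x ∀y ∀z (Rxy ∧ Rxz → y = z).

partial functionality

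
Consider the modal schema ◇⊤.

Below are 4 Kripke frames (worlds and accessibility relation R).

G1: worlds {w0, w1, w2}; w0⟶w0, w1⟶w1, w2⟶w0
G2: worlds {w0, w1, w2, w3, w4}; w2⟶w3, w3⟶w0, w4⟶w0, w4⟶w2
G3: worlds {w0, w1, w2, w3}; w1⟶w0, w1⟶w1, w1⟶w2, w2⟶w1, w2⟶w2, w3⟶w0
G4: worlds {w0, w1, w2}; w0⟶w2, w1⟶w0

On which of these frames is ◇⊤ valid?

Frame correspondent (Sahlqvist): ∀x ∃y Rxy — i.e. seriality.
G1: condition met.
G2: fails — world w0 has no successor.
G3: fails — world w0 has no successor.
G4: fails — world w2 has no successor.
Valid on: G1.

G1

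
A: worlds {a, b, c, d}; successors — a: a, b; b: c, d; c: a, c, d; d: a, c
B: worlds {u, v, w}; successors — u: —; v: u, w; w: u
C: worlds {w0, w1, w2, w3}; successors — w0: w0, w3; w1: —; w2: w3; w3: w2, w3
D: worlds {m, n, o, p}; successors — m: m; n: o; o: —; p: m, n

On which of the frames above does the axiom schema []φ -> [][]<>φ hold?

C

This is the axiom for a generalized confluence (Geach) condition; its first-order frame correspondent is forall x forall z (x R^2 z -> exists w (xRw & zRw)).
A: fails — aR²b but no w with aRw and bRw.
B: fails — vR²u but no t with vRt and uRt.
C: satisfies the condition.
D: fails — pR²o but no w with pRw and oRw.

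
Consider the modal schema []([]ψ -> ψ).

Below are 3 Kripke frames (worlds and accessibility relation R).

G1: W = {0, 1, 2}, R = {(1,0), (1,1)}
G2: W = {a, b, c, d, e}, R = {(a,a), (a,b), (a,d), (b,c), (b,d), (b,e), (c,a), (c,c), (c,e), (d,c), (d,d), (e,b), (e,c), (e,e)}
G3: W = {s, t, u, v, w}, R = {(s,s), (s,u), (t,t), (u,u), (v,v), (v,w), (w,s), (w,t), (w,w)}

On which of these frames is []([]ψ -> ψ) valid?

The schema corresponds to shift-reflexivity: forall x forall y (Rxy -> Ryy).
G1: fails — R10 but not R00.
G2: fails — Reb but not Rbb.
G3: holds.
Valid on: G3.

G3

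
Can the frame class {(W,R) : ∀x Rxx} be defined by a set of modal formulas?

The condition is reflexivity. A defining modal formula is □q → q.
Suppose □q→q is valid. At any x set V(q)={w : Rxw}. Then □q holds at x, so q holds at x, i.e. Rxx.

Yes, by □q → q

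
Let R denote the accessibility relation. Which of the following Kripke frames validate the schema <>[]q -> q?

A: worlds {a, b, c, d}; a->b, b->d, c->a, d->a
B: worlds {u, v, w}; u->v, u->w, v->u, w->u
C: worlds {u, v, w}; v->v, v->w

B

Frame correspondent (Sahlqvist): forall x forall y (Rxy -> Ryx) — i.e. symmetry.
A: fails — Rca but not Rac.
B: satisfies the condition.
C: fails — Rvw but not Rwv.
Valid on: B.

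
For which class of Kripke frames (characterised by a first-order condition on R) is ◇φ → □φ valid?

Suppose ◇φ→□φ is valid. Take Rxy, Rxz and set V(φ)={y}. Then ◇φ at x, so □φ at x, so φ at z, i.e. z=y.
Conversely, any frame satisfying ∀x ∀y ∀z (Rxy ∧ Rxz → y = z) validates the schema.
So the correspondent is partial functionality.

partial functionality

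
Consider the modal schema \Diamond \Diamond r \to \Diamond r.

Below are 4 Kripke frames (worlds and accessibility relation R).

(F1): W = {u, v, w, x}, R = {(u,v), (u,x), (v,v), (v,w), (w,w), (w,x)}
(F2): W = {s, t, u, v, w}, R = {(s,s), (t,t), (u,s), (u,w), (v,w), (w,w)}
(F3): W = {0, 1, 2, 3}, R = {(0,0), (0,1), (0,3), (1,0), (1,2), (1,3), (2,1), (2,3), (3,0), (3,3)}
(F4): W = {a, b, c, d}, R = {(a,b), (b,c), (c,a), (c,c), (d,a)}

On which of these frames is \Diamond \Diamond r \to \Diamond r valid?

This is the axiom for transitivity; its first-order frame correspondent is \forall x \forall y \forall z (Rxy \wedge Ryz \to Rxz).
(F1): fails — Ruv and Rvw but not Ruw.
(F2): holds.
(F3): fails — R10 and R01 but not R11.
(F4): fails — Rbc and Rca but not Rba.

(F2)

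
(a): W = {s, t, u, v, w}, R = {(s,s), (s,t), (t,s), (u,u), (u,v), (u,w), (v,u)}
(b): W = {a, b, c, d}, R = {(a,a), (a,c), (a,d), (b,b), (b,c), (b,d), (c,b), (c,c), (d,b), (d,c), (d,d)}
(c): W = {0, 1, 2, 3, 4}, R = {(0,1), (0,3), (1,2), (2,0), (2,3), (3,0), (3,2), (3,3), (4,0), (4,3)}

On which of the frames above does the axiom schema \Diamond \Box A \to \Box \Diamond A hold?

The schema corresponds to convergence: \forall x \forall y \forall z (Rxy \wedge Rxz \to \exists w (Ryw \wedge Rzw)).
(a): fails — Ruv and Ruw but v and w have no common successor.
(b): condition met.
(c): condition met.
Valid on: (b), (c).

(b), (c)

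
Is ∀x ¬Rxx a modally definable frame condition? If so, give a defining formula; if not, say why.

No

Modal frame validity is preserved under surjective bounded morphisms.
The 5-cycle (worlds s,t,u,v,w with s→t→u→v→w→s) is irreflexive, and the map sending every world to a single reflexive point • is a surjective bounded morphism (forth: every edge maps to (•,•); back: every world has a successor). So any modal formula valid on the 5-cycle is also valid on the reflexive point, which is not irreflexive.
So the class is not modally definable.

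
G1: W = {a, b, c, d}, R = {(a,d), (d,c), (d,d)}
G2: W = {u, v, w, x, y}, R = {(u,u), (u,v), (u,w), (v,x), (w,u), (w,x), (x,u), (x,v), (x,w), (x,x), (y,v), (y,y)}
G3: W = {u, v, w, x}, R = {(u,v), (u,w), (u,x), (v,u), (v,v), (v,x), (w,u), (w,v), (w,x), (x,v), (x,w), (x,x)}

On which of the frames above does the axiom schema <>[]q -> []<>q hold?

Frame correspondent (Sahlqvist): forall x forall y forall z (Rxy & Rxz -> exists w (Ryw & Rzw)) — i.e. convergence.
G1: fails — Rdd and Rdc but d and c have no common successor.
G2: fails — Ruv and Ruu but v and u have no common successor.
G3: satisfies the condition.

G3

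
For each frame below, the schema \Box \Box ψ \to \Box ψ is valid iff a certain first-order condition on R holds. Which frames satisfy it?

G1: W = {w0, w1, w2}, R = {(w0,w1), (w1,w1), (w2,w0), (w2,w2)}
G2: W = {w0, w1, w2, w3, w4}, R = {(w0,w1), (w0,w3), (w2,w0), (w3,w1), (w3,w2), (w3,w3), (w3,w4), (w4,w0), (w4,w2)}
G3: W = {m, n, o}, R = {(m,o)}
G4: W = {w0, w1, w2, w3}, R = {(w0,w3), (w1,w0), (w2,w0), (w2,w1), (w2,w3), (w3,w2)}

This is the axiom for density; its first-order frame correspondent is \forall x \forall y (Rxy \to \exists z (Rxz \wedge Rzy)).
G1: satisfies the condition.
G2: fails — Rw4w2 but no z with Rw4z and Rzw2.
G3: fails — Rmo but no z with Rmz and Rzo.
G4: fails — Rw1w0 but no z with Rw1z and Rzw0.

G1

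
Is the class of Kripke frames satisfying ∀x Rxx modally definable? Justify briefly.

Yes: it is reflexivity, defined by the T schema □p → p.
Suppose □p→p is valid. At any x set V(p)={w : Rxw}. Then □p holds at x, so p holds at x, i.e. Rxx.

Yes — defined by □p → p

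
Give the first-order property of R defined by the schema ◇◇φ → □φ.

This is a Sahlqvist (Geach-type) schema ◇^2□^0φ → □^1◇^0φ.
Minimal-valuation argument: fix x; take any y with xR^2y and any z with xR^1z. Set V(φ) to the set of worlds R-reachable from y in exactly 0 steps. Then □^0φ holds at y, so the antecedent holds at x; validity forces ◇^0φ at z, giving a w with zR^0w and yR^0w.
First-order correspondent: ∀x ∀y ∀z ((xR²y ∧ xRz) → ∃w (y = w ∧ z = w)).

∀x ∀y ∀z ((xR²y ∧ xRz) → ∃w (y = w ∧ z = w))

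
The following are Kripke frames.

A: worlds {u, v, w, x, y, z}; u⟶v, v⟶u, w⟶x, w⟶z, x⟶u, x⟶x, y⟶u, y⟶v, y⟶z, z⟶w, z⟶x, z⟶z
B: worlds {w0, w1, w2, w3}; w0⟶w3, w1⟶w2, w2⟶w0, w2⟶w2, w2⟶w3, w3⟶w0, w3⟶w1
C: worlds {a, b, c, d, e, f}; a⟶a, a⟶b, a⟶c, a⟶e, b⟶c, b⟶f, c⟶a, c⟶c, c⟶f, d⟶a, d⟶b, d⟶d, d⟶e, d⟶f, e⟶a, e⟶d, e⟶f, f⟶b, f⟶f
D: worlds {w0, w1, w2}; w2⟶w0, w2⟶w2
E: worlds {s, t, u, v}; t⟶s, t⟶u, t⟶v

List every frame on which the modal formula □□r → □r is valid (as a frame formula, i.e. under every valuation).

C, D

Frame correspondent (Sahlqvist): ∀x ∀y (Rxy → ∃z (Rxz ∧ Rzy)) — i.e. density.
A: fails — Ruv but no t with Rut and Rtv.
B: fails — Rw3w1 but no z with Rw3z and Rzw1.
C: satisfies the condition.
D: satisfies the condition.
E: fails — Rtu but no z with Rtz and Rzu.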